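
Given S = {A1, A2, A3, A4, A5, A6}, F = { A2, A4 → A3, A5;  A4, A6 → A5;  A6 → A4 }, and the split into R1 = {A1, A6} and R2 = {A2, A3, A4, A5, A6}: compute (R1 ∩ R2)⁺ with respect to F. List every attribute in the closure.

A4, A5, A6

R1 ∩ R2 = {A6}.
A6 → A4 applies, adding A4
A4, A6 → A5 applies, adding A5
Closure: {A4, A5, A6}.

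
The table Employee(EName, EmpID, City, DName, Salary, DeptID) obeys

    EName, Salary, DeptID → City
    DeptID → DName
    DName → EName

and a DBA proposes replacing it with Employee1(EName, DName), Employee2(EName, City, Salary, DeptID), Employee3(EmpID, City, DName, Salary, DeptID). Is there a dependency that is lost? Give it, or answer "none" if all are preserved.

none

EName, Salary, DeptID → City lies within Employee2.
DeptID → DName lies within Employee3.
DName → EName lies within Employee1.
Every dependency is enforceable on the fragments, so the decomposition is dependency-preserving.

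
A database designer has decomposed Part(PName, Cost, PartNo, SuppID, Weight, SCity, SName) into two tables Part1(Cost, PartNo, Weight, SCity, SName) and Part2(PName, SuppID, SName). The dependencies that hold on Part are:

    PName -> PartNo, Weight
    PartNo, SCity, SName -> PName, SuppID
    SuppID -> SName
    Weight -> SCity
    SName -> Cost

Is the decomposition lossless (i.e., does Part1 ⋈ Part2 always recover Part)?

Common attributes: Part1 ∩ Part2 = {SName}.
Closure of {SName}: SName → Cost applies, adding Cost. So (SName)⁺ = {Cost, SName}.
The closure contains neither all of Part1 = {Cost, PartNo, Weight, SCity, SName} nor all of Part2 = {PName, SuppID, SName}, so the common attributes are not a superkey of either fragment. The join is lossy.

No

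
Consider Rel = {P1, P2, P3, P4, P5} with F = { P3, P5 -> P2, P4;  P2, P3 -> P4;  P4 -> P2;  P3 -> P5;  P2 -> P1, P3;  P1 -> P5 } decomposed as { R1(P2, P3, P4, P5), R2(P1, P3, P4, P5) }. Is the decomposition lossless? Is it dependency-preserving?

Lossless test: (P3, P4, P5)⁺ = {P1, P2, P3, P4, P5}, which contains all of one fragment — lossless.
Dependency preservation: P2 → P1, P3 is not contained in any single fragment, but the restricted closure of its left-hand side across the fragments still reaches the right-hand side; the remaining FDs each lie inside some fragment. All dependencies are preserved.

lossless and dependency-preserving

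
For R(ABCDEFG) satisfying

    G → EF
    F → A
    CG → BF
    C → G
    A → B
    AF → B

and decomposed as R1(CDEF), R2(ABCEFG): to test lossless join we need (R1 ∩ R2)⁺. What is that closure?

ABCEFG

R1 ∩ R2 = {CEF}.
F → A applies, adding A
C → G applies, adding G
A → B applies, adding B
Closure: {ABCEFG}.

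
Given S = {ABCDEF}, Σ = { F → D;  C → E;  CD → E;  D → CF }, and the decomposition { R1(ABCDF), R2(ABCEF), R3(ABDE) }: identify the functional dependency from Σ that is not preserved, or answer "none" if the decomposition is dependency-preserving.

none

F → D lies within R1.
C → E lies within R2.
CD → E: restricted closure across fragments reaches E.
D → CF lies within R1.
Every dependency is enforceable on the fragments, so the decomposition is dependency-preserving.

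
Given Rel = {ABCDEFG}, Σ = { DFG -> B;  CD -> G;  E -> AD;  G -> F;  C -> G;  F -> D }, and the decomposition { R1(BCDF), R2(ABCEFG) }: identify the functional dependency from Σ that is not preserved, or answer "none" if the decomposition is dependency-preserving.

Check E → AD: no single fragment contains all of {ADE}, and the restricted closure of {E} across the fragments never reaches {AD}.
DFG → B is preserved.
CD → G is preserved.
G → F is preserved.
C → G is preserved.
F → D is preserved.

E -> AD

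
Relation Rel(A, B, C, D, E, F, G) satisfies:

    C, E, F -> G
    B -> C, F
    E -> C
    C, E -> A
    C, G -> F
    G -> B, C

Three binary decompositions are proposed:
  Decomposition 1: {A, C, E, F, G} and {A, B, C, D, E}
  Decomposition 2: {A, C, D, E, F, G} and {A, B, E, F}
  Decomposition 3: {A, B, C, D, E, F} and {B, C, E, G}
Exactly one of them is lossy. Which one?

Decomposition 1: common = {A, C, E}, closure = {A, C, E} → lossy.
Decomposition 2: common = {A, E, F}, closure = {A, B, C, E, F, G} → lossless.
Decomposition 3: common = {B, C, E}, closure = {A, B, C, E, F, G} → lossless.

Decomposition 1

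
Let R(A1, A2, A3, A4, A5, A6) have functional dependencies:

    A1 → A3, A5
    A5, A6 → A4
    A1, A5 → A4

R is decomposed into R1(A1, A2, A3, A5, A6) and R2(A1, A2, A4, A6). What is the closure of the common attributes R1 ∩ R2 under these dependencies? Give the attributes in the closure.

R1 ∩ R2 = {A1, A2, A6}.
A1 → A3, A5 applies, adding A3, A5
A5, A6 → A4 applies, adding A4
Closure: {A1, A2, A3, A4, A5, A6}.

A1, A2, A3, A4, A5, A6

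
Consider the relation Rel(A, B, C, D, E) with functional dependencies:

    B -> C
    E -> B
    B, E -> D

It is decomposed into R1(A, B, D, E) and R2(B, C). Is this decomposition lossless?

Yes

Common attributes: R1 ∩ R2 = {B}.
Closure of {B}: B → C applies, adding C. So (B)⁺ = {B, C}.
This closure contains every attribute of R2, so R1 ∩ R2 → R2. The join is lossless.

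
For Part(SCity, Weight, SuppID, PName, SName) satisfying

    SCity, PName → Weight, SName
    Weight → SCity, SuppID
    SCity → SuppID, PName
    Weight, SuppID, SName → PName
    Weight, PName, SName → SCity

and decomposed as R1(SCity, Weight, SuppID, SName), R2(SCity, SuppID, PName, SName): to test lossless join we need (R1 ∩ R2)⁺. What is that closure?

R1 ∩ R2 = {SCity, SuppID, SName}.
SCity → SuppID, PName applies, adding PName
SCity, PName → Weight, SName applies, adding Weight
Closure: {SCity, Weight, SuppID, PName, SName}.

SCity, Weight, SuppID, PName, SName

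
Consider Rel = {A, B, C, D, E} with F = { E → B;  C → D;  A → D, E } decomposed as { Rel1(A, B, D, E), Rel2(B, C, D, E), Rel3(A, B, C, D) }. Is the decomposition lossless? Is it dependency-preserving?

lossless and dependency-preserving

Lossless test (chase): Rows 1 and 3 agree on A; apply A→D, E and equate their D, E entries. Row 3 is now all distinguished symbols — the join is lossless.
Dependency preservation: every FD's attributes lie within a single fragment, so each can be enforced locally — preserved.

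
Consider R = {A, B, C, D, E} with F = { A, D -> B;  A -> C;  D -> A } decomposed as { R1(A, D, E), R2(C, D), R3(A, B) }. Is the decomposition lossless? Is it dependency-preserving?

Lossless test (chase): Rows 1 and 3 agree on A; apply A→C and equate their C entries. Rows 1 and 2 agree on D; apply D→A and equate their A entries. Rows 1 and 2 agree on A, D; apply A, D→B and equate their B entries. Rows 1 and 2 agree on A; apply A→C and equate their C entries. No row becomes fully distinguished — the join is lossy.
Dependency preservation: the restricted closure of {A, D} across the fragments never reaches {B}, so A, D → B cannot be enforced without a join — not preserved.

lossy and not dependency-preserving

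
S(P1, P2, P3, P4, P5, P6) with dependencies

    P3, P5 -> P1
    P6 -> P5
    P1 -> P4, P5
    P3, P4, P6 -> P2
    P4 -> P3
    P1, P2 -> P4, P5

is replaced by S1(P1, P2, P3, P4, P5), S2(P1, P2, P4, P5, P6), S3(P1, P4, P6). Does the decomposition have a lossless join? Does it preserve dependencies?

lossless and dependency-preserving

Lossless test (chase): Rows 2 and 3 agree on P6; apply P6→P5 and equate their P5 entries. Rows 1 and 2 agree on P4; apply P4→P3 and equate their P3 entries. Rows 1 and 3 agree on P4; apply P4→P3 and equate their P3 entries. Rows 2 and 3 agree on P3, P4, P6; apply P3, P4, P6→P2 and equate their P2 entries. Row 2 is now all distinguished symbols — the join is lossless.
Dependency preservation: P3, P4, P6 → P2 is not contained in any single fragment, but the restricted closure of its left-hand side across the fragments still reaches the right-hand side; the remaining FDs each lie inside some fragment. All dependencies are preserved.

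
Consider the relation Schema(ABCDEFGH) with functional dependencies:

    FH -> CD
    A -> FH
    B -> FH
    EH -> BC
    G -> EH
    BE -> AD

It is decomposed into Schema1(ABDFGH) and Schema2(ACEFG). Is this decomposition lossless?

Common attributes: Schema1 ∩ Schema2 = {AFG}.
Closure of {AFG}: A → FH applies, adding H; G → EH applies, adding E; FH → CD applies, adding CD; EH → BC applies, adding B. So (AFG)⁺ = {ABCDEFGH}.
This closure contains every attribute of Schema1, so Schema1 ∩ Schema2 → Schema1. The join is lossless.

Yes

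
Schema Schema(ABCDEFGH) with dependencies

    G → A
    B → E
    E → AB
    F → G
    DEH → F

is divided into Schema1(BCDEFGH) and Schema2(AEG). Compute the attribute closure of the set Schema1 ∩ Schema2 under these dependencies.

Schema1 ∩ Schema2 = {EG}.
G → A applies, adding A
E → AB applies, adding B
Closure: {ABEG}.

ABEG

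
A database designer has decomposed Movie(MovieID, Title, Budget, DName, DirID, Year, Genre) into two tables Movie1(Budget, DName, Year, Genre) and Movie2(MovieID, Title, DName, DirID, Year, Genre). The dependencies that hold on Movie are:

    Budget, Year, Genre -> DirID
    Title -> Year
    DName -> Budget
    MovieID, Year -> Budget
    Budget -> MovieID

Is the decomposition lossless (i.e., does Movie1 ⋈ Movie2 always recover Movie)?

Common attributes: Movie1 ∩ Movie2 = {DName, Year, Genre}.
Closure of {DName, Year, Genre}: DName → Budget applies, adding Budget; Budget → MovieID applies, adding MovieID; Budget, Year, Genre → DirID applies, adding DirID. So (DName, Year, Genre)⁺ = {MovieID, Budget, DName, DirID, Year, Genre}.
This closure contains every attribute of Movie1, so Movie1 ∩ Movie2 → Movie1. The join is lossless.

Yes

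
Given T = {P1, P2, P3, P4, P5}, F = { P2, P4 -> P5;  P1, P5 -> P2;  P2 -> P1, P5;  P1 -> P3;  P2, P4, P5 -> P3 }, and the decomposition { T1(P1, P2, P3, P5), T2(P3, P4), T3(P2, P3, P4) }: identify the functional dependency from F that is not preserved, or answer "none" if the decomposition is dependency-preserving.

P2, P4 → P5: restricted closure across fragments reaches P5.
P1, P5 → P2 lies within T1.
P2 → P1, P5 lies within T1.
P1 → P3 lies within T1.
P2, P4, P5 → P3: restricted closure across fragments reaches P3.
Every dependency is enforceable on the fragments, so the decomposition is dependency-preserving.

none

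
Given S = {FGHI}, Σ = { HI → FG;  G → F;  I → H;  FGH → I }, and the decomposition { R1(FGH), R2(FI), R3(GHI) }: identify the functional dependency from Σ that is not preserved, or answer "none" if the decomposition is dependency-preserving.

HI → FG: restricted closure across fragments reaches FG.
G → F lies within R1.
I → H lies within R3.
FGH → I: restricted closure across fragments reaches I.
Every dependency is enforceable on the fragments, so the decomposition is dependency-preserving.

none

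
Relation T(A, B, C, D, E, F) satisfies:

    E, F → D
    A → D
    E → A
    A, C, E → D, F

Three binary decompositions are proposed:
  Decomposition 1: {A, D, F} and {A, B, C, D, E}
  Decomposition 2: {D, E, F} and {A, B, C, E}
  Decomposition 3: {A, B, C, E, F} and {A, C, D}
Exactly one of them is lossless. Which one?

Decomposition 3

Decomposition 1: common = {A, D}, closure = {A, D} → lossy.
Decomposition 2: common = {E}, closure = {A, D, E} → lossy.
Decomposition 3: common = {A, C}, closure = {A, C, D} → lossless.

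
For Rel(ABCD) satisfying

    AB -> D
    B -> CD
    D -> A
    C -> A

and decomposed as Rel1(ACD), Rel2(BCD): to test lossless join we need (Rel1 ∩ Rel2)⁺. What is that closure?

ACD

Rel1 ∩ Rel2 = {CD}.
D → A applies, adding A
Closure: {ACD}.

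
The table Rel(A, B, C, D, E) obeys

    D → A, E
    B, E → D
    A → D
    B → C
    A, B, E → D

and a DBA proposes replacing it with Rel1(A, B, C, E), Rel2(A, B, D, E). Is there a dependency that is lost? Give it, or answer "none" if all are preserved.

none

D → A, E lies within Rel2.
B, E → D lies within Rel2.
A → D lies within Rel2.
B → C lies within Rel1.
A, B, E → D lies within Rel2.
Every dependency is enforceable on the fragments, so the decomposition is dependency-preserving.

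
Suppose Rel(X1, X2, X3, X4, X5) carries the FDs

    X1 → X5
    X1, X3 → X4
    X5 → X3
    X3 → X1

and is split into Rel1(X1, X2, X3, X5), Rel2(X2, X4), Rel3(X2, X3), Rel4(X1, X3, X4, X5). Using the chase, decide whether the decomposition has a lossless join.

Yes

Chase test. Columns are X1, X2, X3, X4, X5; row i has aⱼ where attribute j ∈ Reli, else bᵢⱼ.
Initial tableau (one row per fragment):
  row 1: a1 a2 a3 b14 a5
  row 2: b21 a2 b23 a4 b25
  row 3: b31 a2 a3 b34 b35
  row 4: a1 b42 a3 a4 a5
Rows 1 and 4 agree on X1, X3; apply X1, X3→X4 and equate their X4 entries.
Rows 1 and 3 agree on X3; apply X3→X1 and equate their X1 entries.
Rows 1 and 3 agree on X1; apply X1→X5 and equate their X5 entries.
Rows 1 and 3 agree on X1, X3; apply X1, X3→X4 and equate their X4 entries.
Row 1 is now all distinguished symbols — the join is lossless.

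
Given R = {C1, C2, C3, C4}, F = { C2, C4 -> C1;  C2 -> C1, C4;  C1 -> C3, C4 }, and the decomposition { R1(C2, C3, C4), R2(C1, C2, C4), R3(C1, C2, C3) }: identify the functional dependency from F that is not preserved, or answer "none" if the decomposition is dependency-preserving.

C2, C4 → C1 lies within R2.
C2 → C1, C4 lies within R2.
C1 → C3, C4: restricted closure across fragments reaches C3, C4.
Every dependency is enforceable on the fragments, so the decomposition is dependency-preserving.

none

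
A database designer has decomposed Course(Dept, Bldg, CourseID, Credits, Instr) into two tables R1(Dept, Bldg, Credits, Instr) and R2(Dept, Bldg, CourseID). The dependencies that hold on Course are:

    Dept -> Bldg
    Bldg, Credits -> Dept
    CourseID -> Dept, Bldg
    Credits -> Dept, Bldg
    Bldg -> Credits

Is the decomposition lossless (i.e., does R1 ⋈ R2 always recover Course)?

No

Common attributes: R1 ∩ R2 = {Dept, Bldg}.
Closure of {Dept, Bldg}: Bldg → Credits applies, adding Credits. So (Dept, Bldg)⁺ = {Dept, Bldg, Credits}.
The closure contains neither all of R1 = {Dept, Bldg, Credits, Instr} nor all of R2 = {Dept, Bldg, CourseID}, so the common attributes are not a superkey of either fragment. The join is lossy.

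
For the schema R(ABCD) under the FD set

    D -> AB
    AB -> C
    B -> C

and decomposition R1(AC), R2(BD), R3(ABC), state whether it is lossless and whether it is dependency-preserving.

lossy and not dependency-preserving

Lossless test (chase): Rows 2 and 3 agree on B; apply B→C and equate their C entries. No row becomes fully distinguished — the join is lossy.
Dependency preservation: the restricted closure of {D} across the fragments never reaches {AB}, so D → AB cannot be enforced without a join — not preserved.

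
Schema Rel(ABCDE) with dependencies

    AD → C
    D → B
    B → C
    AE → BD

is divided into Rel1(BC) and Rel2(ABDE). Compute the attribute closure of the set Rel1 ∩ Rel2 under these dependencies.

BC

Rel1 ∩ Rel2 = {B}.
B → C applies, adding C
Closure: {BC}.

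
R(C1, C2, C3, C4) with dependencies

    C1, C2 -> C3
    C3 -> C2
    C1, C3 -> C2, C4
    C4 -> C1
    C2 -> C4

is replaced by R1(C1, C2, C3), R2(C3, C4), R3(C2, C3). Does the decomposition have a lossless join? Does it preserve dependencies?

lossless but not dependency-preserving

Lossless test (chase): Rows 1 and 2 agree on C3; apply C3→C2 and equate their C2 entries. Rows 1 and 2 agree on C2; apply C2→C4 and equate their C4 entries. Rows 1 and 3 agree on C2; apply C2→C4 and equate their C4 entries. Rows 1 and 2 agree on C4; apply C4→C1 and equate their C1 entries. Rows 1 and 3 agree on C4; apply C4→C1 and equate their C1 entries. Row 1 is now all distinguished symbols — the join is lossless.
Dependency preservation: the restricted closure of {C4} across the fragments never reaches {C1}, so C4 → C1 cannot be enforced without a join — not preserved.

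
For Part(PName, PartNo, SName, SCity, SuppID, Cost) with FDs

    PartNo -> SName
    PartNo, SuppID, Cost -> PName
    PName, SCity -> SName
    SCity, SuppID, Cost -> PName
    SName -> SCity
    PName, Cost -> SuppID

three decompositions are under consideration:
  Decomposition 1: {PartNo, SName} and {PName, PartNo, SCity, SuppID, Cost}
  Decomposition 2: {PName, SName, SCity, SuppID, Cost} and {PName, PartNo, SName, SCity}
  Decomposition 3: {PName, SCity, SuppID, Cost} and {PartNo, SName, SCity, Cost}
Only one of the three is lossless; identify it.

Decomposition 1

Decomposition 1: common = {PartNo}, closure = {PartNo, SName, SCity} → lossless.
Decomposition 2: common = {PName, SName, SCity}, closure = {PName, SName, SCity} → lossy.
Decomposition 3: common = {SCity, Cost}, closure = {SCity, Cost} → lossy.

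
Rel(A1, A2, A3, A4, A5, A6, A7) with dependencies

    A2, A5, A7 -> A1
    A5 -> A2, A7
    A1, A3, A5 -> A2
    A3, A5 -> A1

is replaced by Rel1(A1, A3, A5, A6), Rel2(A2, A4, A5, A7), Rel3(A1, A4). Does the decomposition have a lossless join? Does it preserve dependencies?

lossy but dependency-preserving

Lossless test (chase): Rows 1 and 2 agree on A5; apply A5→A2, A7 and equate their A2, A7 entries. Rows 1 and 2 agree on A2, A5, A7; apply A2, A5, A7→A1 and equate their A1 entries. No row becomes fully distinguished — the join is lossy.
Dependency preservation: A2, A5, A7 → A1; A1, A3, A5 → A2 are not contained in any single fragment, but the restricted closure of each left-hand side across the fragments still reaches the right-hand side; the remaining FDs each lie inside some fragment. All dependencies are preserved.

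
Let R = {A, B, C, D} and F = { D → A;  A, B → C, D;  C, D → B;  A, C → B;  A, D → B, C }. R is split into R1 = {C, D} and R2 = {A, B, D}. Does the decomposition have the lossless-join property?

Yes

Common attributes: R1 ∩ R2 = {D}.
Closure of {D}: D → A applies, adding A; A, D → B, C applies, adding B, C. So (D)⁺ = {A, B, C, D}.
This closure contains every attribute of R1, so R1 ∩ R2 → R1. The join is lossless.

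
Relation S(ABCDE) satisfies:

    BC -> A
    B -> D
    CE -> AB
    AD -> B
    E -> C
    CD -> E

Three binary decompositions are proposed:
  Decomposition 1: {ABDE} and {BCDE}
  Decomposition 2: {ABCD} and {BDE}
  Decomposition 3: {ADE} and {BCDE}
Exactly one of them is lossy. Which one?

Decomposition 1: common = {BDE}, closure = {ABCDE} → lossless.
Decomposition 2: common = {BD}, closure = {BD} → lossy.
Decomposition 3: common = {DE}, closure = {ABCDE} → lossless.

Decomposition 2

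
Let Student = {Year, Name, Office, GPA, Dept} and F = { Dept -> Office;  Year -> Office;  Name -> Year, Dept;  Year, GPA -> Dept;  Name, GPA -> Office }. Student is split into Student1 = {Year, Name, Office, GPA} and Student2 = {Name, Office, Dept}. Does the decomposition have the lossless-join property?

Yes

Common attributes: Student1 ∩ Student2 = {Name, Office}.
Closure of {Name, Office}: Name → Year, Dept applies, adding Year, Dept. So (Name, Office)⁺ = {Year, Name, Office, Dept}.
This closure contains every attribute of Student2, so Student1 ∩ Student2 → Student2. The join is lossless.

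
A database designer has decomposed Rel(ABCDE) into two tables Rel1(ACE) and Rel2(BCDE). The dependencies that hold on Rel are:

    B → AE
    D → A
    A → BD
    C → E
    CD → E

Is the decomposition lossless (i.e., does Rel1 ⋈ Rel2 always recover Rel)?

No

Common attributes: Rel1 ∩ Rel2 = {CE}.
No dependency enlarges {CE}, so (CE)⁺ = {CE}.
The closure contains neither all of Rel1 = {ACE} nor all of Rel2 = {BCDE}, so the common attributes are not a superkey of either fragment. The join is lossy.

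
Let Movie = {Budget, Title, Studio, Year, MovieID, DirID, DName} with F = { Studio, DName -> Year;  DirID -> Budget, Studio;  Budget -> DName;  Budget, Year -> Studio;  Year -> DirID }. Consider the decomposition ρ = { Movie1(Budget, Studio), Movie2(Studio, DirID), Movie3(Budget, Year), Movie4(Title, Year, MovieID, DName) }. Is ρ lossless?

Chase test. Columns are Budget, Title, Studio, Year, MovieID, DirID, DName; row i has aⱼ where attribute j ∈ Moviei, else bᵢⱼ.
Initial tableau (one row per fragment):
  row 1: a1 b12 a3 b14 b15 b16 b17
  row 2: b21 b22 a3 b24 b25 a6 b27
  row 3: a1 b32 b33 a4 b35 b36 b37
  row 4: b41 a2 b43 a4 a5 b46 a7
Rows 1 and 3 agree on Budget; apply Budget→DName and equate their DName entries.
Rows 3 and 4 agree on Year; apply Year→DirID and equate their DirID entries.
Rows 3 and 4 agree on DirID; apply DirID→Budget, Studio and equate their Budget, Studio entries.
Rows 1 and 4 agree on Budget; apply Budget→DName and equate their DName entries.
No row becomes fully distinguished — the join is lossy.

No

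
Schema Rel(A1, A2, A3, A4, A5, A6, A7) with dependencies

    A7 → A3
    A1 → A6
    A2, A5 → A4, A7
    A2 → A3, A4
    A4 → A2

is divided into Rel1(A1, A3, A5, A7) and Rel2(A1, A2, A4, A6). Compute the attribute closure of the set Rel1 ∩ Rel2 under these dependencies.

A1, A6

Rel1 ∩ Rel2 = {A1}.
A1 → A6 applies, adding A6
Closure: {A1, A6}.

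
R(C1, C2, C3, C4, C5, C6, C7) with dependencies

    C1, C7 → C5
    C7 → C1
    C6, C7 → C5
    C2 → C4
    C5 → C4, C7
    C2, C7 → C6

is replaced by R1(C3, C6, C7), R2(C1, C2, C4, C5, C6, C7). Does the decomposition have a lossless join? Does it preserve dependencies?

Lossless test: (C6, C7)⁺ = {C1, C4, C5, C6, C7}, which is a superkey of neither fragment — lossy.
Dependency preservation: every FD's attributes lie within a single fragment, so each can be enforced locally — preserved.

lossy but dependency-preserving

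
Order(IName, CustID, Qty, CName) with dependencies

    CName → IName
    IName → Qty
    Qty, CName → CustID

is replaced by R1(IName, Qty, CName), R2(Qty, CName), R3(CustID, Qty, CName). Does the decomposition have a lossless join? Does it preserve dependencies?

lossless and dependency-preserving

Lossless test (chase): Rows 1 and 2 agree on CName; apply CName→IName and equate their IName entries. Rows 1 and 3 agree on CName; apply CName→IName and equate their IName entries. Rows 1 and 2 agree on Qty, CName; apply Qty, CName→CustID and equate their CustID entries. Rows 1 and 3 agree on Qty, CName; apply Qty, CName→CustID and equate their CustID entries. Row 1 is now all distinguished symbols — the join is lossless.
Dependency preservation: every FD's attributes lie within a single fragment, so each can be enforced locally — preserved.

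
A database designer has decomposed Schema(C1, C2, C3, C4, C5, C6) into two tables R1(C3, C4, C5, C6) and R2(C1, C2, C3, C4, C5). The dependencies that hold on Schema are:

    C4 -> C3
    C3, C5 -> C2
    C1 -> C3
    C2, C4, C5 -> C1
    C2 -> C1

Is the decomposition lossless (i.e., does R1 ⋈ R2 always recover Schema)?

Common attributes: R1 ∩ R2 = {C3, C4, C5}.
Closure of {C3, C4, C5}: C3, C5 → C2 applies, adding C2; C2, C4, C5 → C1 applies, adding C1. So (C3, C4, C5)⁺ = {C1, C2, C3, C4, C5}.
This closure contains every attribute of R2, so R1 ∩ R2 → R2. The join is lossless.

Yes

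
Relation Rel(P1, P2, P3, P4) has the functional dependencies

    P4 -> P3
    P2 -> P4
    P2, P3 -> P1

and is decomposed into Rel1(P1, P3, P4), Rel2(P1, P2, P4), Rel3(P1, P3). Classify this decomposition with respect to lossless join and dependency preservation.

Lossless test (chase): Rows 1 and 2 agree on P4; apply P4→P3 and equate their P3 entries. Row 2 is now all distinguished symbols — the join is lossless.
Dependency preservation: P2, P3 → P1 is not contained in any single fragment, but the restricted closure of its left-hand side across the fragments still reaches the right-hand side; the remaining FDs each lie inside some fragment. All dependencies are preserved.

lossless and dependency-preserving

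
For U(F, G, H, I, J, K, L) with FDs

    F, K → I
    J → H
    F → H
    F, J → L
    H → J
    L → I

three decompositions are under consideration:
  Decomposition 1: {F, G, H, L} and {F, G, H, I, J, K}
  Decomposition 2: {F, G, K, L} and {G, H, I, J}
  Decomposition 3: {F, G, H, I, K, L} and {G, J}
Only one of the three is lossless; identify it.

Decomposition 1: common = {F, G, H}, closure = {F, G, H, I, J, L} → lossless.
Decomposition 2: common = {G}, closure = {G} → lossy.
Decomposition 3: common = {G}, closure = {G} → lossy.

Decomposition 1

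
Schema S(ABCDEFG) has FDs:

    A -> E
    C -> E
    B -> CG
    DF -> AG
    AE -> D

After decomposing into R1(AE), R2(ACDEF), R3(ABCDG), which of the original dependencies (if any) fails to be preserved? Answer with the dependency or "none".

Check DF → AG: no single fragment contains all of {ADFG}, and the restricted closure of {DF} across the fragments never reaches {AG}.
A → E is preserved.
C → E is preserved.
B → CG is preserved.
AE → D is preserved.

DF -> AG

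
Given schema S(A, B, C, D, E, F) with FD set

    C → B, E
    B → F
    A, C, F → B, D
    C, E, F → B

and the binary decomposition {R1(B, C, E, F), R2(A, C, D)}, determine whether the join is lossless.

Common attributes: R1 ∩ R2 = {C}.
Closure of {C}: C → B, E applies, adding B, E; B → F applies, adding F. So (C)⁺ = {B, C, E, F}.
This closure contains every attribute of R1, so R1 ∩ R2 → R1. The join is lossless.

Yes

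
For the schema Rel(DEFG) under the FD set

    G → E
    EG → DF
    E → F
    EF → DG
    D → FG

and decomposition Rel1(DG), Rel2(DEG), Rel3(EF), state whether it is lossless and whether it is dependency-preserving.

lossless and dependency-preserving

Lossless test (chase): Rows 1 and 2 agree on G; apply G→E and equate their E entries. Rows 1 and 2 agree on EG; apply EG→DF and equate their DF entries. Rows 1 and 3 agree on E; apply E→F and equate their F entries. Rows 1 and 3 agree on EF; apply EF→DG and equate their DG entries. Row 1 is now all distinguished symbols — the join is lossless.
Dependency preservation: EG → DF; EF → DG; D → FG are not contained in any single fragment, but the restricted closure of each left-hand side across the fragments still reaches the right-hand side; the remaining FDs each lie inside some fragment. All dependencies are preserved.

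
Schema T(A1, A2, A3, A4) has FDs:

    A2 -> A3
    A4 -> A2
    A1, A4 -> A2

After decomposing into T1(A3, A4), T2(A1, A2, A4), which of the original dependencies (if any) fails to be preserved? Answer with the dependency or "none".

Check A2 → A3: no single fragment contains all of {A2, A3}, and the restricted closure of {A2} across the fragments never reaches {A3}.
A4 → A2 is preserved.
A1, A4 → A2 is preserved.

A2 -> A3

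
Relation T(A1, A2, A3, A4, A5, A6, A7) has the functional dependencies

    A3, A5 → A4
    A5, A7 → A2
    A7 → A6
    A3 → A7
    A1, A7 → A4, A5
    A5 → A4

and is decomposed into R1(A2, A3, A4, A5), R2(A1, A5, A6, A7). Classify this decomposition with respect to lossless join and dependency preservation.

Lossless test: (A5)⁺ = {A4, A5}, which is a superkey of neither fragment — lossy.
Dependency preservation: the restricted closure of {A5, A7} across the fragments never reaches {A2}, so A5, A7 → A2 cannot be enforced without a join — not preserved.

lossy and not dependency-preserving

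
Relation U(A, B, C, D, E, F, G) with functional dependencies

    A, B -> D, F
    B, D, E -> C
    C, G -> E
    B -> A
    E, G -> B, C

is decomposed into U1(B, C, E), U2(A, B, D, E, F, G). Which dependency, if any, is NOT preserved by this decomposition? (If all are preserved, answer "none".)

C, G -> E

Check C, G → E: no single fragment contains all of {C, E, G}, and the restricted closure of {C, G} across the fragments never reaches {E}.
A, B → D, F is preserved.
B, D, E → C is preserved.
B → A is preserved.
E, G → B, C is preserved.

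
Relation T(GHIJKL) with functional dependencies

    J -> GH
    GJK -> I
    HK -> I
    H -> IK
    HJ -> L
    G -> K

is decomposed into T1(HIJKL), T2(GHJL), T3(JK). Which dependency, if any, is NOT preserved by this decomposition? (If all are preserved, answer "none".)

G -> K

Check G → K: no single fragment contains all of {GK}, and the restricted closure of {G} across the fragments never reaches {K}.
J → GH is preserved.
GJK → I is preserved.
HK → I is preserved.
H → IK is preserved.
HJ → L is preserved.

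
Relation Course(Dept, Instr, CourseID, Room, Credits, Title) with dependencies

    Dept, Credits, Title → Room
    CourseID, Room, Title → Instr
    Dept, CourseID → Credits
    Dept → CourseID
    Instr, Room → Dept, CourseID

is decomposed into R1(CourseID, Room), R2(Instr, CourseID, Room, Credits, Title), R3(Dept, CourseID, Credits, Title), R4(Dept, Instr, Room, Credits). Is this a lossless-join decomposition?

Chase test. Columns are Dept, Instr, CourseID, Room, Credits, Title; row i has aⱼ where attribute j ∈ Ri, else bᵢⱼ.
Initial tableau (one row per fragment):
  row 1: b11 b12 a3 a4 b15 b16
  row 2: b21 a2 a3 a4 a5 a6
  row 3: a1 b32 a3 b34 a5 a6
  row 4: a1 a2 b43 a4 a5 b46
Rows 3 and 4 agree on Dept; apply Dept→CourseID and equate their CourseID entries.
Rows 2 and 4 agree on Instr, Room; apply Instr, Room→Dept, CourseID and equate their Dept, CourseID entries.
Rows 2 and 3 agree on Dept, Credits, Title; apply Dept, Credits, Title→Room and equate their Room entries.
Rows 2 and 3 agree on CourseID, Room, Title; apply CourseID, Room, Title→Instr and equate their Instr entries.
Row 2 is now all distinguished symbols — the join is lossless.

Yes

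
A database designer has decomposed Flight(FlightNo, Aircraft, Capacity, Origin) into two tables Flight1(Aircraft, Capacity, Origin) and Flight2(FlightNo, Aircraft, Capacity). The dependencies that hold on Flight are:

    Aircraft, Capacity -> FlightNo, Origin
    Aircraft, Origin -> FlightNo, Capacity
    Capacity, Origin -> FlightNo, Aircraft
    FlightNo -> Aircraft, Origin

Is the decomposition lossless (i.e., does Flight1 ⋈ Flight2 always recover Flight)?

Yes

Common attributes: Flight1 ∩ Flight2 = {Aircraft, Capacity}.
Closure of {Aircraft, Capacity}: Aircraft, Capacity → FlightNo, Origin applies, adding FlightNo, Origin. So (Aircraft, Capacity)⁺ = {FlightNo, Aircraft, Capacity, Origin}.
This closure contains every attribute of Flight1, so Flight1 ∩ Flight2 → Flight1. The join is lossless.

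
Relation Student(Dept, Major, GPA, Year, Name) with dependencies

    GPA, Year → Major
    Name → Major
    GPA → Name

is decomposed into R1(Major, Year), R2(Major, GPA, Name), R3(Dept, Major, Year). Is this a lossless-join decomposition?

Chase test. Columns are Dept, Major, GPA, Year, Name; row i has aⱼ where attribute j ∈ Ri, else bᵢⱼ.
Initial tableau (one row per fragment):
  row 1: b11 a2 b13 a4 b15
  row 2: b21 a2 a3 b24 a5
  row 3: a1 a2 b33 a4 b35
No row becomes fully distinguished — the join is lossy.

No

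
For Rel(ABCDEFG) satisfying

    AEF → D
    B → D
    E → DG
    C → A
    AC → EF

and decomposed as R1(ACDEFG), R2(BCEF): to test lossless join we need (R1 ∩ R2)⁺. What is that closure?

R1 ∩ R2 = {CEF}.
E → DG applies, adding DG
C → A applies, adding A
Closure: {ACDEFG}.

ACDEFG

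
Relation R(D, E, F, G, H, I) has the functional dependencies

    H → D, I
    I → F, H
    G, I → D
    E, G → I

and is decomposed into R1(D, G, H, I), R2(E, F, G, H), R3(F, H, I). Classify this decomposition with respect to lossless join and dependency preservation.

Lossless test (chase): Rows 1 and 2 agree on H; apply H→D, I and equate their D, I entries. Rows 1 and 3 agree on H; apply H→D, I and equate their D, I entries. Rows 1 and 2 agree on I; apply I→F, H and equate their F, H entries. Row 2 is now all distinguished symbols — the join is lossless.
Dependency preservation: E, G → I is not contained in any single fragment, but the restricted closure of its left-hand side across the fragments still reaches the right-hand side; the remaining FDs each lie inside some fragment. All dependencies are preserved.

lossless and dependency-preserving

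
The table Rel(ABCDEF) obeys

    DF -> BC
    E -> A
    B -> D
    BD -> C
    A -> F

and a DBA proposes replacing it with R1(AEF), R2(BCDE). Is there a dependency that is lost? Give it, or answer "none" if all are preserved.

DF -> BC

Check DF → BC: no single fragment contains all of {BCDF}, and the restricted closure of {DF} across the fragments never reaches {BC}.
E → A is preserved.
B → D is preserved.
BD → C is preserved.
A → F is preserved.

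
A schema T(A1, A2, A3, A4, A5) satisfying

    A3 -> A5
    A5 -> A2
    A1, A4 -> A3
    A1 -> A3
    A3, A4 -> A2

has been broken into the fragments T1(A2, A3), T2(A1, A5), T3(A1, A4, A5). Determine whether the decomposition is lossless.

No

Chase test. Columns are A1, A2, A3, A4, A5; row i has aⱼ where attribute j ∈ Ti, else bᵢⱼ.
Initial tableau (one row per fragment):
  row 1: b11 a2 a3 b14 b15
  row 2: a1 b22 b23 b24 a5
  row 3: a1 b32 b33 a4 a5
Rows 2 and 3 agree on A5; apply A5→A2 and equate their A2 entries.
Rows 2 and 3 agree on A1; apply A1→A3 and equate their A3 entries.
No row becomes fully distinguished — the join is lossy.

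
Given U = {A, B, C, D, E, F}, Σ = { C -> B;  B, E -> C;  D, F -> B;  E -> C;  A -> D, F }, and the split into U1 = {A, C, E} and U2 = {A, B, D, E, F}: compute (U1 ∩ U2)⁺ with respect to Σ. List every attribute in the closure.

A, B, C, D, E, F

U1 ∩ U2 = {A, E}.
E → C applies, adding C
A → D, F applies, adding D, F
C → B applies, adding B
Closure: {A, B, C, D, E, F}.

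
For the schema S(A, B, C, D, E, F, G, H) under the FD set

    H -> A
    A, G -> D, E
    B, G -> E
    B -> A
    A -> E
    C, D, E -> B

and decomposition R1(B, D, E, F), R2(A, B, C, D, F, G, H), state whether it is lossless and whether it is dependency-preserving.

lossless but not dependency-preserving

Lossless test: (B, D, F)⁺ = {A, B, D, E, F}, which contains all of one fragment — lossless.
Dependency preservation: the restricted closure of {A, G} across the fragments never reaches {D, E}, so A, G → D, E cannot be enforced without a join — not preserved.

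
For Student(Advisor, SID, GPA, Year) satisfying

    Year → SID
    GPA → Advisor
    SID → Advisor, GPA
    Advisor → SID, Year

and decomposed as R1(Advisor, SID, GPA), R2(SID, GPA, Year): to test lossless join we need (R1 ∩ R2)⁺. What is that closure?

Advisor, SID, GPA, Year

R1 ∩ R2 = {SID, GPA}.
GPA → Advisor applies, adding Advisor
Advisor → SID, Year applies, adding Year
Closure: {Advisor, SID, GPA, Year}.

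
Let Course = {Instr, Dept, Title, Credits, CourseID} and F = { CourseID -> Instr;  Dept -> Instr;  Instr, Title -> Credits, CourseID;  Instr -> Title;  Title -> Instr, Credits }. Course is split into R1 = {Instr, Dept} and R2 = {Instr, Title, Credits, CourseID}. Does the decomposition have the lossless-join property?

Yes

Common attributes: R1 ∩ R2 = {Instr}.
Closure of {Instr}: Instr → Title applies, adding Title; Title → Instr, Credits applies, adding Credits; Instr, Title → Credits, CourseID applies, adding CourseID. So (Instr)⁺ = {Instr, Title, Credits, CourseID}.
This closure contains every attribute of R2, so R1 ∩ R2 → R2. The join is lossless.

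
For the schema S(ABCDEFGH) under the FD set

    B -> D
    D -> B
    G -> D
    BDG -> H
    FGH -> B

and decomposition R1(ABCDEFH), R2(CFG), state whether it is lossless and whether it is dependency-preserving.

lossy and not dependency-preserving

Lossless test: (CF)⁺ = {CF}, which is a superkey of neither fragment — lossy.
Dependency preservation: the restricted closure of {G} across the fragments never reaches {D}, so G → D cannot be enforced without a join — not preserved.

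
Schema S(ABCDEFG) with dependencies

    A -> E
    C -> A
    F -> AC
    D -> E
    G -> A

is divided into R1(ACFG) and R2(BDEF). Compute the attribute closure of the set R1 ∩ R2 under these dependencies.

R1 ∩ R2 = {F}.
F → AC applies, adding AC
A → E applies, adding E
Closure: {ACEF}.

ACEF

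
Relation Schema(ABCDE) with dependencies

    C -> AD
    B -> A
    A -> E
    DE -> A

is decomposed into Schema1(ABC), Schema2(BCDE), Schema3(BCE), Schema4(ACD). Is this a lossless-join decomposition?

Chase test. Columns are ABCDE; row i has aⱼ where attribute j ∈ Schemai, else bᵢⱼ.
Initial tableau (one row per fragment):
  row 1: a1 a2 a3 b14 b15
  row 2: b21 a2 a3 a4 a5
  row 3: b31 a2 a3 b34 a5
  row 4: a1 b42 a3 a4 b45
Rows 1 and 2 agree on C; apply C→AD and equate their AD entries.
Rows 1 and 3 agree on C; apply C→AD and equate their AD entries.
Rows 1 and 2 agree on A; apply A→E and equate their E entries.
Rows 1 and 4 agree on A; apply A→E and equate their E entries.
Row 1 is now all distinguished symbols — the join is lossless.

Yes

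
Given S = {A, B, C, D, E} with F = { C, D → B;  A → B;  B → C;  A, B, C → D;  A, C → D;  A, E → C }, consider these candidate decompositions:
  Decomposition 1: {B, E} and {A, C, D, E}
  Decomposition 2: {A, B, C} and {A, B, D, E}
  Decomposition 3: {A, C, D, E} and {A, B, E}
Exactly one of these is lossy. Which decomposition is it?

Decomposition 1

Decomposition 1: common = {E}, closure = {E} → lossy.
Decomposition 2: common = {A, B}, closure = {A, B, C, D} → lossless.
Decomposition 3: common = {A, E}, closure = {A, B, C, D, E} → lossless.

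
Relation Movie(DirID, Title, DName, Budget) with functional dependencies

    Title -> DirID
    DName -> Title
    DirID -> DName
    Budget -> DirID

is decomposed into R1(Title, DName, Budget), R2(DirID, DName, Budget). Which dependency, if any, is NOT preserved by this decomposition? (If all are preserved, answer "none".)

none

Title → DirID: restricted closure across fragments reaches DirID.
DName → Title lies within R1.
DirID → DName lies within R2.
Budget → DirID lies within R2.
Every dependency is enforceable on the fragments, so the decomposition is dependency-preserving.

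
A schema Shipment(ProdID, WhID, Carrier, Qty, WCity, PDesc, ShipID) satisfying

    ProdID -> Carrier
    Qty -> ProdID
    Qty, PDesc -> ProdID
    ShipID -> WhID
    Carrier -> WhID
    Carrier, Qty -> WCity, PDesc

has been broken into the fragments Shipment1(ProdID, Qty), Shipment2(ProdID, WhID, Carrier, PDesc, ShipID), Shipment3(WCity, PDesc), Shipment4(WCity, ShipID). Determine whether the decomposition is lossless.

Chase test. Columns are ProdID, WhID, Carrier, Qty, WCity, PDesc, ShipID; row i has aⱼ where attribute j ∈ Shipmenti, else bᵢⱼ.
Initial tableau (one row per fragment):
  row 1: a1 b12 b13 a4 b15 b16 b17
  row 2: a1 a2 a3 b24 b25 a6 a7
  row 3: b31 b32 b33 b34 a5 a6 b37
  row 4: b41 b42 b43 b44 a5 b46 a7
Rows 1 and 2 agree on ProdID; apply ProdID→Carrier and equate their Carrier entries.
Rows 2 and 4 agree on ShipID; apply ShipID→WhID and equate their WhID entries.
Rows 1 and 2 agree on Carrier; apply Carrier→WhID and equate their WhID entries.
No row becomes fully distinguished — the join is lossy.

No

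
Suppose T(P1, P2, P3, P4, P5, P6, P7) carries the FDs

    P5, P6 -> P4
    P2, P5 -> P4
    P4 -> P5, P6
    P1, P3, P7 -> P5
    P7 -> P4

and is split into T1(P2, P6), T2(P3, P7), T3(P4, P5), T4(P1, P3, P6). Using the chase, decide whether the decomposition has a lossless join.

No

Chase test. Columns are P1, P2, P3, P4, P5, P6, P7; row i has aⱼ where attribute j ∈ Ti, else bᵢⱼ.
Initial tableau (one row per fragment):
  row 1: b11 a2 b13 b14 b15 a6 b17
  row 2: b21 b22 a3 b24 b25 b26 a7
  row 3: b31 b32 b33 a4 a5 b36 b37
  row 4: a1 b42 a3 b44 b45 a6 b47
No row becomes fully distinguished — the join is lossy.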